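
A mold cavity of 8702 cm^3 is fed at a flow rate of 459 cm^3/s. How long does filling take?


Formula: t_fill = V_mold / Q_flow
t = 8702 cm^3 / 459 cm^3/s = 18.9586 s

Answer: 18.9586 s


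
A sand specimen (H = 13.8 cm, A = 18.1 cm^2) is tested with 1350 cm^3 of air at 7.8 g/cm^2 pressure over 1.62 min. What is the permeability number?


Formula: Permeability Number P = (V * H) / (p * A * t)
Numerator: V * H = 1350 * 13.8 = 18630.0
Denominator: p * A * t = 7.8 * 18.1 * 1.62 = 228.7116
P = 18630.0 / 228.7116 = 81.4563

Answer: 81.4563


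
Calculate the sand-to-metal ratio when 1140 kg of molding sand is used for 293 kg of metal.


Formula: Sand-to-Metal Ratio = W_sand / W_metal
Ratio = 1140 kg / 293 kg = 3.8908

Final answer: 3.8908


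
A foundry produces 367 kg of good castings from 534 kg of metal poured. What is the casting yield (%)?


Formula: Casting Yield = (W_good / W_total) * 100
Yield = (367 kg / 534 kg) * 100 = 68.7266%

Answer: 68.7266%


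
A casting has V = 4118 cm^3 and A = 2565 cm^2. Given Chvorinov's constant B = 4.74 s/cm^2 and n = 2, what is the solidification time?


Formula: t_s = B * (V/A)^n  (Chvorinov's rule, n=2)
Modulus M = V/A = 4118/2565 = 1.605458 cm
M^2 = 1.605458^2 = 2.577495 cm^2
t_s = 4.74 * 2.577495 = 12.2173 s

12.2173 s


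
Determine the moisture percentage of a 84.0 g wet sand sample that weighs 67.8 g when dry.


Formula: MC = (W_wet - W_dry) / W_wet * 100
Water mass = 84.0 - 67.8 = 16.2 g
MC = 16.2 / 84.0 * 100 = 19.2857%

Answer: 19.2857%


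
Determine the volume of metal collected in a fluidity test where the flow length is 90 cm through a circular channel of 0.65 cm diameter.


Formula: V = pi * (d/2)^2 * L  (cylinder volume)
Radius = 0.65/2 = 0.325 cm
V = pi * 0.325^2 * 90 = 29.8648 cm^3

29.8648 cm^3


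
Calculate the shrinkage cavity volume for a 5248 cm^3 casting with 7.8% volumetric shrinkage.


Formula: V_shrink = V_casting * shrinkage_pct / 100
V_shrink = 5248 cm^3 * 7.8 / 100 = 409.3440 cm^3

Final answer: 409.3440 cm^3


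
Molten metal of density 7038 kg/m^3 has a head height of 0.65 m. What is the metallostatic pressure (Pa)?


Formula: P = rho * g * h
rho * g = 7038 * 9.81 = 69042.78 N/m^3
P = 69042.78 * 0.65 = 44877.8070 Pa

44877.8070 Pa


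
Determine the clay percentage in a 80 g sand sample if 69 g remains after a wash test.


Formula: Clay% = (W_total - W_washed) / W_total * 100
Clay mass = 80 - 69 = 11 g
Clay% = 11 / 80 * 100 = 13.7500%

Answer: 13.7500%


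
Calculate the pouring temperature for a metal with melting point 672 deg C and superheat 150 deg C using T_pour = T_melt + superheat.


Formula: T_pour = T_melt + Superheat
T_pour = 672 + 150 = 822 deg C

Answer: 822 deg C


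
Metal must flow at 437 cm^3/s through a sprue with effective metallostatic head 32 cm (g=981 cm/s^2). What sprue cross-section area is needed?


Formula: v = sqrt(2*g*h), A = Q/v
Velocity: v = sqrt(2 * 981 * 32) = sqrt(62784) = 250.5674 cm/s
Sprue area: A = Q / v = 437 / 250.5674 = 1.7440 cm^2

1.7440 cm^2


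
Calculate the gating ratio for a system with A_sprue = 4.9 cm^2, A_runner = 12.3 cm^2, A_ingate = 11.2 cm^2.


Sprue:Runner:Ingate = 1 : 12.3/4.9 : 11.2/4.9 = 1:2.51:2.29

1:2.51:2.29


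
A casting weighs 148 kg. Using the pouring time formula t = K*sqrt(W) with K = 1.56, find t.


Formula: t = K * sqrt(W)
sqrt(W) = sqrt(148) = 12.16553
t = 1.56 * 12.16553 = 18.9782 s

18.9782 s


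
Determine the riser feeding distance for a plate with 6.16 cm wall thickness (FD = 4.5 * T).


Formula: FD = 4.5 * T  (riser feeding-distance rule)
FD = 4.5 * 6.16 cm = 27.7200 cm

Answer: 27.7200 cm


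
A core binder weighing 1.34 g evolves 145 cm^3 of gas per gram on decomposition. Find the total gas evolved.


Formula: V_gas = W_binder * gas_evolution_rate
V = 1.34 g * 145 cm^3/g = 194.3000 cm^3

Final answer: 194.3000 cm^3


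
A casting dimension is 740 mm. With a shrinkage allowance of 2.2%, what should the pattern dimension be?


Formula: L_pattern = L_casting * (1 + shrinkage_rate/100)
Shrinkage factor = 1 + 2.2/100 = 1.022
L_pattern = 740 mm * 1.022 = 756.2800 mm

Answer: 756.2800 mm


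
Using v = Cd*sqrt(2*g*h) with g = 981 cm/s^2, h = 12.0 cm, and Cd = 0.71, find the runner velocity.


Formula: v = Cd * sqrt(2 * g * h)  (Torricelli with discharge coefficient)
2*g*h = 2 * 981 * 12.0 = 23544.0 cm^2/s^2
sqrt(23544.0) = 153.44054 cm/s
v = 0.71 * 153.44054 = 108.9428 cm/s

108.9428 cm/s


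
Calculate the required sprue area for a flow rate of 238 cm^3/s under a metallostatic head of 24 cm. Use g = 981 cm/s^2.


Formula: v = sqrt(2*g*h), A = Q/v
Velocity: v = sqrt(2 * 981 * 24) = sqrt(47088) = 216.9977 cm/s
Sprue area: A = Q / v = 238 / 216.9977 = 1.0968 cm^2

Answer: 1.0968 cm^2


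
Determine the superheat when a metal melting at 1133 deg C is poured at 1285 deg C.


Formula: Superheat = T_pour - T_melt
Superheat = 1285 - 1133 = 152 deg C

Answer: 152 deg C


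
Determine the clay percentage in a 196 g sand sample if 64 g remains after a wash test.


Formula: Clay% = (W_total - W_washed) / W_total * 100
Clay mass = 196 - 64 = 132 g
Clay% = 132 / 196 * 100 = 67.3469%

Final answer: 67.3469%


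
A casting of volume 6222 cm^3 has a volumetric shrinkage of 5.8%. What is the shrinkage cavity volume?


Formula: V_shrink = V_casting * shrinkage_pct / 100
V_shrink = 6222 cm^3 * 5.8 / 100 = 360.8760 cm^3


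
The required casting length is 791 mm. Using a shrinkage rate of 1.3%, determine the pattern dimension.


Formula: L_pattern = L_casting * (1 + shrinkage_rate/100)
Shrinkage factor = 1 + 1.3/100 = 1.013
L_pattern = 791 mm * 1.013 = 801.2830 mm

Answer: 801.2830 mm


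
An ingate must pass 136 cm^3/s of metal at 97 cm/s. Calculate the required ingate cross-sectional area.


Formula: A_ingate = Q / v  (continuity equation)
A = 136 cm^3/s / 97 cm/s = 1.4021 cm^2


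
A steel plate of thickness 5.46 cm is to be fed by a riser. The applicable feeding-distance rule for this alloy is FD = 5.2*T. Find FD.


Formula: FD = 5.2 * T  (riser feeding-distance rule)
FD = 5.2 * 5.46 cm = 28.3920 cm

Final answer: 28.3920 cm


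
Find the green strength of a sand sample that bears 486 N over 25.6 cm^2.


Formula: Compressive Strength = Force / Area
Strength = 486 N / 25.6 cm^2 = 18.9844 N/cm^2


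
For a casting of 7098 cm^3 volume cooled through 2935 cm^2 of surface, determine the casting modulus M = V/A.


Formula: Casting Modulus M = V / A
M = 7098 cm^3 / 2935 cm^2 = 2.4184 cm

2.4184 cm


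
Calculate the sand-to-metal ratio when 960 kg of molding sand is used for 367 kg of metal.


Formula: Sand-to-Metal Ratio = W_sand / W_metal
Ratio = 960 kg / 367 kg = 2.6158

Final answer: 2.6158


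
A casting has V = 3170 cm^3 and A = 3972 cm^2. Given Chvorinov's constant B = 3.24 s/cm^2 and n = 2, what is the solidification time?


Formula: t_s = B * (V/A)^n  (Chvorinov's rule, n=2)
Modulus M = V/A = 3170/3972 = 0.798087 cm
M^2 = 0.798087^2 = 0.636943 cm^2
t_s = 3.24 * 0.636943 = 2.0637 s

2.0637 s


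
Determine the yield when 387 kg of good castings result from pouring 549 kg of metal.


Formula: Casting Yield = (W_good / W_total) * 100
Yield = (387 kg / 549 kg) * 100 = 70.4918%


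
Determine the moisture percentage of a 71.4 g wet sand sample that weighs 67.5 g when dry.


Formula: MC = (W_wet - W_dry) / W_wet * 100
Water mass = 71.4 - 67.5 = 3.9 g
MC = 3.9 / 71.4 * 100 = 5.4622%

Answer: 5.4622%


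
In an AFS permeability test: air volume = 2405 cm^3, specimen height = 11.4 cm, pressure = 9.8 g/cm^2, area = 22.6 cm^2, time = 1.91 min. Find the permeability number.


Formula: Permeability Number P = (V * H) / (p * A * t)
Numerator: V * H = 2405 * 11.4 = 27417.0
Denominator: p * A * t = 9.8 * 22.6 * 1.91 = 423.0268
P = 27417.0 / 423.0268 = 64.8115

Answer: 64.8115


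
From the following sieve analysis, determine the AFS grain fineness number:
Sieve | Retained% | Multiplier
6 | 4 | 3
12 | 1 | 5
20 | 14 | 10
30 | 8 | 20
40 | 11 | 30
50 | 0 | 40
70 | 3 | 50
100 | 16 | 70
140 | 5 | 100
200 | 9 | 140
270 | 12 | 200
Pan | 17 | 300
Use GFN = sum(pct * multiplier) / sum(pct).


Formula: GFN = sum(pct * multiplier) / sum(pct)
sum(pct * multiplier) = 11177
sum(pct) = 100
GFN = 11177 / 100 = 111.77


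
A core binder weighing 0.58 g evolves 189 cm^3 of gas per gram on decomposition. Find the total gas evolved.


Formula: V_gas = W_binder * gas_evolution_rate
V = 0.58 g * 189 cm^3/g = 109.6200 cm^3


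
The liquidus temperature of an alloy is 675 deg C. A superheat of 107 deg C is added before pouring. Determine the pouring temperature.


Formula: T_pour = T_melt + Superheat
T_pour = 675 + 107 = 782 deg C

Answer: 782 deg C


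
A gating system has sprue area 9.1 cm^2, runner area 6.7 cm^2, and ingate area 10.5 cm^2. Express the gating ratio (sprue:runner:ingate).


Sprue:Runner:Ingate = 1 : 6.7/9.1 : 10.5/9.1 = 1:0.74:1.15

Final answer: 1:0.74:1.15


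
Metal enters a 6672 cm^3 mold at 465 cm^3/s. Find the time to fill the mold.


Formula: t_fill = V_mold / Q_flow
t = 6672 cm^3 / 465 cm^3/s = 14.3484 s

Answer: 14.3484 s


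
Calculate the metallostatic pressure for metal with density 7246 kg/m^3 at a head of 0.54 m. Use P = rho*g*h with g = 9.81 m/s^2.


Formula: P = rho * g * h
rho * g = 7246 * 9.81 = 71083.26 N/m^3
P = 71083.26 * 0.54 = 38384.9604 Pa

38384.9604 Pa


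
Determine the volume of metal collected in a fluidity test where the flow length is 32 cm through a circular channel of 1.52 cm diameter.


Formula: V = pi * (d/2)^2 * L  (cylinder volume)
Radius = 1.52/2 = 0.76 cm
V = pi * 0.76^2 * 32 = 58.0667 cm^3

58.0667 cm^3


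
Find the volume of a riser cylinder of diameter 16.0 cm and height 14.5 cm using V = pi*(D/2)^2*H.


Formula: V = pi * (D/2)^2 * H  (cylinder volume)
Radius = D/2 = 16.0/2 = 8.0 cm
V = pi * 8.0^2 * 14.5 = 2915.3980 cm^3


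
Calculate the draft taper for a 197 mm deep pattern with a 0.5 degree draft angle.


Formula: taper = depth * tan(draft_angle)
tan(0.5 deg) = 0.0087269
taper = 197 mm * 0.0087269 = 1.7192 mm


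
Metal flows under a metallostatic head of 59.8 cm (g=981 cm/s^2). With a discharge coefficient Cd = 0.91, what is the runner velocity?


Formula: v = Cd * sqrt(2 * g * h)  (Torricelli with discharge coefficient)
2*g*h = 2 * 981 * 59.8 = 117327.6 cm^2/s^2
sqrt(117327.6) = 342.53117 cm/s
v = 0.91 * 342.53117 = 311.7034 cm/s

311.7034 cm/s


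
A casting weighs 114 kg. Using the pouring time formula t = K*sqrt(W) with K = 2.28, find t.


Formula: t = K * sqrt(W)
sqrt(W) = sqrt(114) = 10.67708
t = 2.28 * 10.67708 = 24.3437 s

24.3437 s


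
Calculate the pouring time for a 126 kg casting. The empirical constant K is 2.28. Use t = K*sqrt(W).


Formula: t = K * sqrt(W)
sqrt(W) = sqrt(126) = 11.22497
t = 2.28 * 11.22497 = 25.5929 s

Answer: 25.5929 s


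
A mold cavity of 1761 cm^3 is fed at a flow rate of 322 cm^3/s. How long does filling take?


Formula: t_fill = V_mold / Q_flow
t = 1761 cm^3 / 322 cm^3/s = 5.4689 s

Final answer: 5.4689 s


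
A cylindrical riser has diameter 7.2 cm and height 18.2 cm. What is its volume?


Formula: V = pi * (D/2)^2 * H  (cylinder volume)
Radius = D/2 = 7.2/2 = 3.6 cm
V = pi * 3.6^2 * 18.2 = 741.0137 cm^3

Final answer: 741.0137 cm^3


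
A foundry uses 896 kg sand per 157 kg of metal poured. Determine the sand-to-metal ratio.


Formula: Sand-to-Metal Ratio = W_sand / W_metal
Ratio = 896 kg / 157 kg = 5.7070

5.7070


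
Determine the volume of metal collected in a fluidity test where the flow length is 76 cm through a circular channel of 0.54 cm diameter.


Formula: V = pi * (d/2)^2 * L  (cylinder volume)
Radius = 0.54/2 = 0.27 cm
V = pi * 0.27^2 * 76 = 17.4057 cm^3

Final answer: 17.4057 cm^3


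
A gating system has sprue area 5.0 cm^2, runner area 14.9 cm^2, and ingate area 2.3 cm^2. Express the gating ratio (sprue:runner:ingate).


Sprue:Runner:Ingate = 1 : 14.9/5.0 : 2.3/5.0 = 1:2.98:0.46


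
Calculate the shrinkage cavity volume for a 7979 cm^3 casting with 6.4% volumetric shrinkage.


Formula: V_shrink = V_casting * shrinkage_pct / 100
V_shrink = 7979 cm^3 * 6.4 / 100 = 510.6560 cm^3

510.6560 cm^3


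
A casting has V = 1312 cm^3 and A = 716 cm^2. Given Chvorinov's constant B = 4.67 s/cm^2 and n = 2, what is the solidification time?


Formula: t_s = B * (V/A)^n  (Chvorinov's rule, n=2)
Modulus M = V/A = 1312/716 = 1.832402 cm
M^2 = 1.832402^2 = 3.357697 cm^2
t_s = 4.67 * 3.357697 = 15.6804 s

Answer: 15.6804 s


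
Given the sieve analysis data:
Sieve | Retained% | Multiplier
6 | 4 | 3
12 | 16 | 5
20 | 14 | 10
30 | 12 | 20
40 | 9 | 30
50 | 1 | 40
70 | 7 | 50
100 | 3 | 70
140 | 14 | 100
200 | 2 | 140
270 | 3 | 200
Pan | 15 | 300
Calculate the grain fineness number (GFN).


Formula: GFN = sum(pct * multiplier) / sum(pct)
sum(pct * multiplier) = 8122
sum(pct) = 100
GFN = 8122 / 100 = 81.22

Final answer: 81.22


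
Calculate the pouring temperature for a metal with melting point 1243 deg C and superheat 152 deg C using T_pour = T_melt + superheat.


Formula: T_pour = T_melt + Superheat
T_pour = 1243 + 152 = 1395 deg C

1395 deg C


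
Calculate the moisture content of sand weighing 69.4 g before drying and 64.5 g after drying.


Formula: MC = (W_wet - W_dry) / W_wet * 100
Water mass = 69.4 - 64.5 = 4.9 g
MC = 4.9 / 69.4 * 100 = 7.0605%

Answer: 7.0605%


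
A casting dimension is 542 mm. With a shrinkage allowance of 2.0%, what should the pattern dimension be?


Formula: L_pattern = L_casting * (1 + shrinkage_rate/100)
Shrinkage factor = 1 + 2.0/100 = 1.02
L_pattern = 542 mm * 1.02 = 552.8400 mm

552.8400 mm


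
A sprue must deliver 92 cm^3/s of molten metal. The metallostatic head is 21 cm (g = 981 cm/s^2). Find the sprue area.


Formula: v = sqrt(2*g*h), A = Q/v
Velocity: v = sqrt(2 * 981 * 21) = sqrt(41202) = 202.9828 cm/s
Sprue area: A = Q / v = 92 / 202.9828 = 0.4532 cm^2

Answer: 0.4532 cm^2


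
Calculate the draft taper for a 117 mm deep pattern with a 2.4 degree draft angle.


Formula: taper = depth * tan(draft_angle)
tan(2.4 deg) = 0.0419124
taper = 117 mm * 0.0419124 = 4.9038 mm

Final answer: 4.9038 mm


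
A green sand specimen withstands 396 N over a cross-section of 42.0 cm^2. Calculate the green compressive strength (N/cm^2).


Formula: Compressive Strength = Force / Area
Strength = 396 N / 42.0 cm^2 = 9.4286 N/cm^2

Answer: 9.4286 N/cm^2


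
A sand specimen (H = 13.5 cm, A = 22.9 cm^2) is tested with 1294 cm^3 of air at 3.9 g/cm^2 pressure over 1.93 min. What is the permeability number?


Formula: Permeability Number P = (V * H) / (p * A * t)
Numerator: V * H = 1294 * 13.5 = 17469.0
Denominator: p * A * t = 3.9 * 22.9 * 1.93 = 172.3683
P = 17469.0 / 172.3683 = 101.3469

101.3469


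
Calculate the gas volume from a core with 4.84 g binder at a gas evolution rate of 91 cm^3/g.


Formula: V_gas = W_binder * gas_evolution_rate
V = 4.84 g * 91 cm^3/g = 440.4400 cm^3

440.4400 cm^3


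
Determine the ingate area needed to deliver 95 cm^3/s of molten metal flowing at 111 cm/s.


Formula: A_ingate = Q / v  (continuity equation)
A = 95 cm^3/s / 111 cm/s = 0.8559 cm^2


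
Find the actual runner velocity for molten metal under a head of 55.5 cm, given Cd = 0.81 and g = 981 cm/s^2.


Formula: v = Cd * sqrt(2 * g * h)  (Torricelli with discharge coefficient)
2*g*h = 2 * 981 * 55.5 = 108891.0 cm^2/s^2
sqrt(108891.0) = 329.98636 cm/s
v = 0.81 * 329.98636 = 267.2890 cm/s

267.2890 cm/s


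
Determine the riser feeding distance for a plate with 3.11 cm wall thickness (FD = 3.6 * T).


Formula: FD = 3.6 * T  (riser feeding-distance rule)
FD = 3.6 * 3.11 cm = 11.1960 cm

Answer: 11.1960 cm


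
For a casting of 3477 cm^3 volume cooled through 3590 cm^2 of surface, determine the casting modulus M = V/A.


Formula: Casting Modulus M = V / A
M = 3477 cm^3 / 3590 cm^2 = 0.9685 cm

0.9685 cm


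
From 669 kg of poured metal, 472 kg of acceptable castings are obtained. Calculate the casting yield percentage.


Formula: Casting Yield = (W_good / W_total) * 100
Yield = (472 kg / 669 kg) * 100 = 70.5531%

Final answer: 70.5531%


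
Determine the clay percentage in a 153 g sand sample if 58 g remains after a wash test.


Formula: Clay% = (W_total - W_washed) / W_total * 100
Clay mass = 153 - 58 = 95 g
Clay% = 95 / 153 * 100 = 62.0915%

62.0915%


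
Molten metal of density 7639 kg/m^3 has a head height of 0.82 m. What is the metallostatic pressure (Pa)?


Formula: P = rho * g * h
rho * g = 7639 * 9.81 = 74938.59 N/m^3
P = 74938.59 * 0.82 = 61449.6438 Pa

Final answer: 61449.6438 Pa


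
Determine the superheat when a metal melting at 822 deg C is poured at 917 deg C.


Formula: Superheat = T_pour - T_melt
Superheat = 917 - 822 = 95 deg C


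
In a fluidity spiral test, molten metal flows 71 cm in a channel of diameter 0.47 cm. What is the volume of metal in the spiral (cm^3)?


Formula: V = pi * (d/2)^2 * L  (cylinder volume)
Radius = 0.47/2 = 0.235 cm
V = pi * 0.235^2 * 71 = 12.3181 cm^3

Final answer: 12.3181 cm^3


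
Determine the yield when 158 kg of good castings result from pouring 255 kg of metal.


Formula: Casting Yield = (W_good / W_total) * 100
Yield = (158 kg / 255 kg) * 100 = 61.9608%

Answer: 61.9608%


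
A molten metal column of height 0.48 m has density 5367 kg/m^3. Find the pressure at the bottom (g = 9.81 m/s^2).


Formula: P = rho * g * h
rho * g = 5367 * 9.81 = 52650.27 N/m^3
P = 52650.27 * 0.48 = 25272.1296 Pa


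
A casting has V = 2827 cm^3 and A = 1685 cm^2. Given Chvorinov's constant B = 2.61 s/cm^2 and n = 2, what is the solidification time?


Formula: t_s = B * (V/A)^n  (Chvorinov's rule, n=2)
Modulus M = V/A = 2827/1685 = 1.677745 cm
M^2 = 1.677745^2 = 2.814828 cm^2
t_s = 2.61 * 2.814828 = 7.3467 s

Final answer: 7.3467 s


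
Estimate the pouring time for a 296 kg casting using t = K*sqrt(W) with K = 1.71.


Formula: t = K * sqrt(W)
sqrt(W) = sqrt(296) = 17.20465
t = 1.71 * 17.20465 = 29.4200 s

Answer: 29.4200 s


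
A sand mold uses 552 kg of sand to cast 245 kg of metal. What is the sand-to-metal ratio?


Formula: Sand-to-Metal Ratio = W_sand / W_metal
Ratio = 552 kg / 245 kg = 2.2531


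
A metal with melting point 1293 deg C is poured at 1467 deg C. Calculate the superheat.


Formula: Superheat = T_pour - T_melt
Superheat = 1467 - 1293 = 174 deg C

Final answer: 174 deg C


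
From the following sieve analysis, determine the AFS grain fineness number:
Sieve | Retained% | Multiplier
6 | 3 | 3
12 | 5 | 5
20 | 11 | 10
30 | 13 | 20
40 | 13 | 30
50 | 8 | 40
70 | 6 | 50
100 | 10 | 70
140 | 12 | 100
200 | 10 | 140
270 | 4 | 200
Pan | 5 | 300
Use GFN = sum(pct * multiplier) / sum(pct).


Formula: GFN = sum(pct * multiplier) / sum(pct)
sum(pct * multiplier) = 7014
sum(pct) = 100
GFN = 7014 / 100 = 70.14

Final answer: 70.14


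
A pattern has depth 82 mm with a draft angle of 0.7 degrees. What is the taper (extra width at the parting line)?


Formula: taper = depth * tan(draft_angle)
tan(0.7 deg) = 0.0122179
taper = 82 mm * 0.0122179 = 1.0019 mm

Answer: 1.0019 mm


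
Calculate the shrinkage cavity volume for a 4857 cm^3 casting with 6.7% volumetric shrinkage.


Formula: V_shrink = V_casting * shrinkage_pct / 100
V_shrink = 4857 cm^3 * 6.7 / 100 = 325.4190 cm^3

Final answer: 325.4190 cm^3


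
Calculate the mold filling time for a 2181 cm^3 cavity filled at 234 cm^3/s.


Formula: t_fill = V_mold / Q_flow
t = 2181 cm^3 / 234 cm^3/s = 9.3205 s


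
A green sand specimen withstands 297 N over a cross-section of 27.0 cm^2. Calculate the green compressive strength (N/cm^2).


Formula: Compressive Strength = Force / Area
Strength = 297 N / 27.0 cm^2 = 11.0000 N/cm^2

Answer: 11.0000 N/cm^2


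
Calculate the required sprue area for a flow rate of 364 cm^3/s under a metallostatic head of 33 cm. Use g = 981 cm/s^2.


Formula: v = sqrt(2*g*h), A = Q/v
Velocity: v = sqrt(2 * 981 * 33) = sqrt(64746) = 254.4524 cm/s
Sprue area: A = Q / v = 364 / 254.4524 = 1.4305 cm^2

Answer: 1.4305 cm^2


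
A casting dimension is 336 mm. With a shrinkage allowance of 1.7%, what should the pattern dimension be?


Formula: L_pattern = L_casting * (1 + shrinkage_rate/100)
Shrinkage factor = 1 + 1.7/100 = 1.017
L_pattern = 336 mm * 1.017 = 341.7120 mm

341.7120 mm


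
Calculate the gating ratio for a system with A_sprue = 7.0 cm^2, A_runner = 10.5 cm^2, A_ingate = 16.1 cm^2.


Sprue:Runner:Ingate = 1 : 10.5/7.0 : 16.1/7.0 = 1:1.50:2.30

Answer: 1:1.50:2.30


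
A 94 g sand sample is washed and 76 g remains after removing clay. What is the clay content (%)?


Formula: Clay% = (W_total - W_washed) / W_total * 100
Clay mass = 94 - 76 = 18 g
Clay% = 18 / 94 * 100 = 19.1489%

19.1489%


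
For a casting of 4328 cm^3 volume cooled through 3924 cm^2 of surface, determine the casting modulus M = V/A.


Formula: Casting Modulus M = V / A
M = 4328 cm^3 / 3924 cm^2 = 1.1030 cm

Final answer: 1.1030 cm


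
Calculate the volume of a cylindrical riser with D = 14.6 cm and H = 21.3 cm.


Formula: V = pi * (D/2)^2 * H  (cylinder volume)
Radius = D/2 = 14.6/2 = 7.3 cm
V = pi * 7.3^2 * 21.3 = 3565.9496 cm^3

Answer: 3565.9496 cm^3


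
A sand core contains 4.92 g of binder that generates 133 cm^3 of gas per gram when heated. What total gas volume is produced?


Formula: V_gas = W_binder * gas_evolution_rate
V = 4.92 g * 133 cm^3/g = 654.3600 cm^3

Final answer: 654.3600 cm^3


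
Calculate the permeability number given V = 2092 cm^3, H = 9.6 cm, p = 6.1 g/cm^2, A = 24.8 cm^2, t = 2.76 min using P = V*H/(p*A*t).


Formula: Permeability Number P = (V * H) / (p * A * t)
Numerator: V * H = 2092 * 9.6 = 20083.2
Denominator: p * A * t = 6.1 * 24.8 * 2.76 = 417.5328
P = 20083.2 / 417.5328 = 48.0997

Final answer: 48.0997


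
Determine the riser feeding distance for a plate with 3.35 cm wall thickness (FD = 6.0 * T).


Formula: FD = 6.0 * T  (riser feeding-distance rule)
FD = 6.0 * 3.35 cm = 20.1000 cm


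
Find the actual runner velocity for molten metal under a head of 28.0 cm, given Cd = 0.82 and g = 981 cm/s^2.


Formula: v = Cd * sqrt(2 * g * h)  (Torricelli with discharge coefficient)
2*g*h = 2 * 981 * 28.0 = 54936.0 cm^2/s^2
sqrt(54936.0) = 234.38430 cm/s
v = 0.82 * 234.38430 = 192.1951 cm/s

Final answer: 192.1951 cm/s


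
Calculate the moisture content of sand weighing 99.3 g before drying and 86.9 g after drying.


Formula: MC = (W_wet - W_dry) / W_wet * 100
Water mass = 99.3 - 86.9 = 12.4 g
MC = 12.4 / 99.3 * 100 = 12.4874%

Final answer: 12.4874%


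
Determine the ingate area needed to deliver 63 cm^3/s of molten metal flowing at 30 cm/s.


Formula: A_ingate = Q / v  (continuity equation)
A = 63 cm^3/s / 30 cm/s = 2.1000 cm^2

2.1000 cm^2


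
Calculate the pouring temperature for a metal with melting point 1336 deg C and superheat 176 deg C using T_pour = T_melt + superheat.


Formula: T_pour = T_melt + Superheat
T_pour = 1336 + 176 = 1512 deg C

Answer: 1512 deg C


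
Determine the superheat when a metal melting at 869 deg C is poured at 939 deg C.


Formula: Superheat = T_pour - T_melt
Superheat = 939 - 869 = 70 deg C

Answer: 70 deg C


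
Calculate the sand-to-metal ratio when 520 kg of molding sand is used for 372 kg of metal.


Formula: Sand-to-Metal Ratio = W_sand / W_metal
Ratio = 520 kg / 372 kg = 1.3978

1.3978


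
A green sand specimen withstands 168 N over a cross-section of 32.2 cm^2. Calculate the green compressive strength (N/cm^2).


Formula: Compressive Strength = Force / Area
Strength = 168 N / 32.2 cm^2 = 5.2174 N/cm^2

5.2174 N/cm^2


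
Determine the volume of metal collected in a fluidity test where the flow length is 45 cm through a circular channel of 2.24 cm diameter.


Formula: V = pi * (d/2)^2 * L  (cylinder volume)
Radius = 2.24/2 = 1.12 cm
V = pi * 1.12^2 * 45 = 177.3366 cm^3

Answer: 177.3366 cm^3


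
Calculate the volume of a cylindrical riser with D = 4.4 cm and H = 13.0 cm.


Formula: V = pi * (D/2)^2 * H  (cylinder volume)
Radius = D/2 = 4.4/2 = 2.2 cm
V = pi * 2.2^2 * 13.0 = 197.6690 cm^3

Final answer: 197.6690 cm^3


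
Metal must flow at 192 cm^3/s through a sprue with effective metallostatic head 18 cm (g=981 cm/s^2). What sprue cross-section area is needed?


Formula: v = sqrt(2*g*h), A = Q/v
Velocity: v = sqrt(2 * 981 * 18) = sqrt(35316) = 187.9255 cm/s
Sprue area: A = Q / v = 192 / 187.9255 = 1.0217 cm^2

Final answer: 1.0217 cm^2


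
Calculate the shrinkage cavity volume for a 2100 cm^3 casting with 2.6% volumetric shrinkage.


Formula: V_shrink = V_casting * shrinkage_pct / 100
V_shrink = 2100 cm^3 * 2.6 / 100 = 54.6000 cm^3

Final answer: 54.6000 cm^3


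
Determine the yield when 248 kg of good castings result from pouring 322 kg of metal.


Formula: Casting Yield = (W_good / W_total) * 100
Yield = (248 kg / 322 kg) * 100 = 77.0186%

77.0186%


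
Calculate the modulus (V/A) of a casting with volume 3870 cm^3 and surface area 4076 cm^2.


Formula: Casting Modulus M = V / A
M = 3870 cm^3 / 4076 cm^2 = 0.9495 cm

0.9495 cm


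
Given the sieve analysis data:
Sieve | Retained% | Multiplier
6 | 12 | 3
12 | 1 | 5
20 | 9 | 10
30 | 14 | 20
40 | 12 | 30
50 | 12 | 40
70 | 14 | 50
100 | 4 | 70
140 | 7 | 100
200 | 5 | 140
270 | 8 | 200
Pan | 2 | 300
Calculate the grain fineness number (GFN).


Formula: GFN = sum(pct * multiplier) / sum(pct)
sum(pct * multiplier) = 5831
sum(pct) = 100
GFN = 5831 / 100 = 58.31

58.31


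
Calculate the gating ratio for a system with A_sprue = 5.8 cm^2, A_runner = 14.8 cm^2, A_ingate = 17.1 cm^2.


Sprue:Runner:Ingate = 1 : 14.8/5.8 : 17.1/5.8 = 1:2.55:2.95

Final answer: 1:2.55:2.95


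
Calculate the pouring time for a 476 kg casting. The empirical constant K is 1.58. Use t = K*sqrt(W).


Formula: t = K * sqrt(W)
sqrt(W) = sqrt(476) = 21.81742
t = 1.58 * 21.81742 = 34.4715 s

34.4715 s


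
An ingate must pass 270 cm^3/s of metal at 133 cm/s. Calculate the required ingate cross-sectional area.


Formula: A_ingate = Q / v  (continuity equation)
A = 270 cm^3/s / 133 cm/s = 2.0301 cm^2

Final answer: 2.0301 cm^2


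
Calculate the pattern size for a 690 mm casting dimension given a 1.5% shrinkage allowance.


Formula: L_pattern = L_casting * (1 + shrinkage_rate/100)
Shrinkage factor = 1 + 1.5/100 = 1.015
L_pattern = 690 mm * 1.015 = 700.3500 mm

Answer: 700.3500 mm


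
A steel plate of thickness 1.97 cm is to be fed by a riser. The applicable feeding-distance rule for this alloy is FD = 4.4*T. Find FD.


Formula: FD = 4.4 * T  (riser feeding-distance rule)
FD = 4.4 * 1.97 cm = 8.6680 cm

Final answer: 8.6680 cm


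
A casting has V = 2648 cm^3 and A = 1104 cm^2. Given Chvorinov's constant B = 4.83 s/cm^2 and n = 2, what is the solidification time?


Formula: t_s = B * (V/A)^n  (Chvorinov's rule, n=2)
Modulus M = V/A = 2648/1104 = 2.398551 cm
M^2 = 2.398551^2 = 5.753047 cm^2
t_s = 4.83 * 5.753047 = 27.7872 s

27.7872 s


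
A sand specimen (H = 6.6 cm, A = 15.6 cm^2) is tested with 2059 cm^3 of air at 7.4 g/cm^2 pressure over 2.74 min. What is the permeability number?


Formula: Permeability Number P = (V * H) / (p * A * t)
Numerator: V * H = 2059 * 6.6 = 13589.4
Denominator: p * A * t = 7.4 * 15.6 * 2.74 = 316.3056
P = 13589.4 / 316.3056 = 42.9629

Answer: 42.9629


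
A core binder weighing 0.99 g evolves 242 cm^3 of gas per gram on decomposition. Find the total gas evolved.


Formula: V_gas = W_binder * gas_evolution_rate
V = 0.99 g * 242 cm^3/g = 239.5800 cm^3

Final answer: 239.5800 cm^3


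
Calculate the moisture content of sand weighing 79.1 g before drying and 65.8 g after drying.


Formula: MC = (W_wet - W_dry) / W_wet * 100
Water mass = 79.1 - 65.8 = 13.3 g
MC = 13.3 / 79.1 * 100 = 16.8142%


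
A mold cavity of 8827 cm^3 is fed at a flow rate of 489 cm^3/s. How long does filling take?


Formula: t_fill = V_mold / Q_flow
t = 8827 cm^3 / 489 cm^3/s = 18.0511 s

Final answer: 18.0511 s


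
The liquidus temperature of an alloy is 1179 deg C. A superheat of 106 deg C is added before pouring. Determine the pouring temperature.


Formula: T_pour = T_melt + Superheat
T_pour = 1179 + 106 = 1285 deg C

Final answer: 1285 deg C


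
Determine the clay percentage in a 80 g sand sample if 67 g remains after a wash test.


Formula: Clay% = (W_total - W_washed) / W_total * 100
Clay mass = 80 - 67 = 13 g
Clay% = 13 / 80 * 100 = 16.2500%

Answer: 16.2500%


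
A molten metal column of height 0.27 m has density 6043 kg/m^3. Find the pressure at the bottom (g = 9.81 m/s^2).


Formula: P = rho * g * h
rho * g = 6043 * 9.81 = 59281.83 N/m^3
P = 59281.83 * 0.27 = 16006.0941 Pa

16006.0941 Pa


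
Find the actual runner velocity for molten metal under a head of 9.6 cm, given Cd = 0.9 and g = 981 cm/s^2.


Formula: v = Cd * sqrt(2 * g * h)  (Torricelli with discharge coefficient)
2*g*h = 2 * 981 * 9.6 = 18835.2 cm^2/s^2
sqrt(18835.2) = 137.24139 cm/s
v = 0.9 * 137.24139 = 123.5173 cm/s

Answer: 123.5173 cm/s


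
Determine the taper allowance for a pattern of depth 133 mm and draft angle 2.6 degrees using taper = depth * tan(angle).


Formula: taper = depth * tan(draft_angle)
tan(2.6 deg) = 0.0454097
taper = 133 mm * 0.0454097 = 6.0395 mm


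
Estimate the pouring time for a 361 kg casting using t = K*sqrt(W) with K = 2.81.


Formula: t = K * sqrt(W)
sqrt(W) = sqrt(361) = 19.00000
t = 2.81 * 19.00000 = 53.3900 s

Answer: 53.3900 s


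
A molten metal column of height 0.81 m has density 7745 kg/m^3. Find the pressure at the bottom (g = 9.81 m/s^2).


Formula: P = rho * g * h
rho * g = 7745 * 9.81 = 75978.45 N/m^3
P = 75978.45 * 0.81 = 61542.5445 Pa

Answer: 61542.5445 Pa


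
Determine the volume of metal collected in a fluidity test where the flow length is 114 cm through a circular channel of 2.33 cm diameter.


Formula: V = pi * (d/2)^2 * L  (cylinder volume)
Radius = 2.33/2 = 1.165 cm
V = pi * 1.165^2 * 114 = 486.0787 cm^3

Final answer: 486.0787 cm^3


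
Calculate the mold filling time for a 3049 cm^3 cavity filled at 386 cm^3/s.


Formula: t_fill = V_mold / Q_flow
t = 3049 cm^3 / 386 cm^3/s = 7.8990 s

7.8990 s


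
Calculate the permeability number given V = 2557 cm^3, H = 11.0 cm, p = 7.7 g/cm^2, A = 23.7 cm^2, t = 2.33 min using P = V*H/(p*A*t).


Formula: Permeability Number P = (V * H) / (p * A * t)
Numerator: V * H = 2557 * 11.0 = 28127.0
Denominator: p * A * t = 7.7 * 23.7 * 2.33 = 425.2017
P = 28127.0 / 425.2017 = 66.1498


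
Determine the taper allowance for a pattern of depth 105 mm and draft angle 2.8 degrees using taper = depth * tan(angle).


Formula: taper = depth * tan(draft_angle)
tan(2.8 deg) = 0.0489082
taper = 105 mm * 0.0489082 = 5.1354 mm

Final answer: 5.1354 mm


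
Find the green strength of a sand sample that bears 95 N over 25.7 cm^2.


Formula: Compressive Strength = Force / Area
Strength = 95 N / 25.7 cm^2 = 3.6965 N/cm^2


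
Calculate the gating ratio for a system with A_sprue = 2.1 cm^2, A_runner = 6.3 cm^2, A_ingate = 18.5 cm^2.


Sprue:Runner:Ingate = 1 : 6.3/2.1 : 18.5/2.1 = 1:3.00:8.81

Answer: 1:3.00:8.81


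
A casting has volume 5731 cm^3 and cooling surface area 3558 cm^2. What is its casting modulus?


Formula: Casting Modulus M = V / A
M = 5731 cm^3 / 3558 cm^2 = 1.6107 cm


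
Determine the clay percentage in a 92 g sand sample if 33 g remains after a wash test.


Formula: Clay% = (W_total - W_washed) / W_total * 100
Clay mass = 92 - 33 = 59 g
Clay% = 59 / 92 * 100 = 64.1304%

Final answer: 64.1304%


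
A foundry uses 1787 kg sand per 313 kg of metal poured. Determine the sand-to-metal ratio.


Formula: Sand-to-Metal Ratio = W_sand / W_metal
Ratio = 1787 kg / 313 kg = 5.7093

Final answer: 5.7093


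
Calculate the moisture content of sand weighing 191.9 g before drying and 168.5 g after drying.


Formula: MC = (W_wet - W_dry) / W_wet * 100
Water mass = 191.9 - 168.5 = 23.4 g
MC = 23.4 / 191.9 * 100 = 12.1939%

Answer: 12.1939%


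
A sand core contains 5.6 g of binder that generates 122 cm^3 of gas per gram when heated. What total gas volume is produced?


Formula: V_gas = W_binder * gas_evolution_rate
V = 5.6 g * 122 cm^3/g = 683.2000 cm^3

Final answer: 683.2000 cm^3


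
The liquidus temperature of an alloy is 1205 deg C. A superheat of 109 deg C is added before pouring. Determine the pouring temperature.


Formula: T_pour = T_melt + Superheat
T_pour = 1205 + 109 = 1314 deg C

Answer: 1314 deg C


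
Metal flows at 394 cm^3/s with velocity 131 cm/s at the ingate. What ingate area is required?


Formula: A_ingate = Q / v  (continuity equation)
A = 394 cm^3/s / 131 cm/s = 3.0076 cm^2


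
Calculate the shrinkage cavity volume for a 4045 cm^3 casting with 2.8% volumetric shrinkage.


Formula: V_shrink = V_casting * shrinkage_pct / 100
V_shrink = 4045 cm^3 * 2.8 / 100 = 113.2600 cm^3


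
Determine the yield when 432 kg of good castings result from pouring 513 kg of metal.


Formula: Casting Yield = (W_good / W_total) * 100
Yield = (432 kg / 513 kg) * 100 = 84.2105%

84.2105%


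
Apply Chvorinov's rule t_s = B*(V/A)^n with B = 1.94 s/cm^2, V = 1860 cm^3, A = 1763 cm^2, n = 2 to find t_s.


Formula: t_s = B * (V/A)^n  (Chvorinov's rule, n=2)
Modulus M = V/A = 1860/1763 = 1.055020 cm
M^2 = 1.055020^2 = 1.113067 cm^2
t_s = 1.94 * 1.113067 = 2.1593 s

Final answer: 2.1593 s


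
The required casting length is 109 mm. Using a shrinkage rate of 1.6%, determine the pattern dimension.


Formula: L_pattern = L_casting * (1 + shrinkage_rate/100)
Shrinkage factor = 1 + 1.6/100 = 1.016
L_pattern = 109 mm * 1.016 = 110.7440 mm


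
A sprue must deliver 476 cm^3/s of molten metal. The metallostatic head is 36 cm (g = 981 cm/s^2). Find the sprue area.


Formula: v = sqrt(2*g*h), A = Q/v
Velocity: v = sqrt(2 * 981 * 36) = sqrt(70632) = 265.7668 cm/s
Sprue area: A = Q / v = 476 / 265.7668 = 1.7910 cm^2


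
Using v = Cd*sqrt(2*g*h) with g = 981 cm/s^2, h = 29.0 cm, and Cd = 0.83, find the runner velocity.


Formula: v = Cd * sqrt(2 * g * h)  (Torricelli with discharge coefficient)
2*g*h = 2 * 981 * 29.0 = 56898.0 cm^2/s^2
sqrt(56898.0) = 238.53302 cm/s
v = 0.83 * 238.53302 = 197.9824 cm/s


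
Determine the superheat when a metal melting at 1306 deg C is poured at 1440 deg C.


Formula: Superheat = T_pour - T_melt
Superheat = 1440 - 1306 = 134 deg C

134 deg C


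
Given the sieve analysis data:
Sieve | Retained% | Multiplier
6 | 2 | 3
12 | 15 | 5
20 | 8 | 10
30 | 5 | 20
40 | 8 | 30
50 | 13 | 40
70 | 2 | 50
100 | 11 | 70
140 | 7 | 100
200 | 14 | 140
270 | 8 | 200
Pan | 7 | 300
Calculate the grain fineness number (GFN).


Formula: GFN = sum(pct * multiplier) / sum(pct)
sum(pct * multiplier) = 8251
sum(pct) = 100
GFN = 8251 / 100 = 82.51

Final answer: 82.51


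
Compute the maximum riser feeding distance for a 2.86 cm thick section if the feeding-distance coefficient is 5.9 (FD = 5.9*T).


Formula: FD = 5.9 * T  (riser feeding-distance rule)
FD = 5.9 * 2.86 cm = 16.8740 cm


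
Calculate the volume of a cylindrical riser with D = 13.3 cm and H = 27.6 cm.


Formula: V = pi * (D/2)^2 * H  (cylinder volume)
Radius = D/2 = 13.3/2 = 6.65 cm
V = pi * 6.65^2 * 27.6 = 3834.4426 cm^3

Answer: 3834.4426 cm^3


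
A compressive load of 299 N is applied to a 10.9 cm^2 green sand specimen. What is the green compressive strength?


Formula: Compressive Strength = Force / Area
Strength = 299 N / 10.9 cm^2 = 27.4312 N/cm^2

Answer: 27.4312 N/cm^2


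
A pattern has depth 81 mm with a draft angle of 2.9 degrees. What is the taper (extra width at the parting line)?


Formula: taper = depth * tan(draft_angle)
tan(2.9 deg) = 0.0506578
taper = 81 mm * 0.0506578 = 4.1033 mm

4.1033 mm


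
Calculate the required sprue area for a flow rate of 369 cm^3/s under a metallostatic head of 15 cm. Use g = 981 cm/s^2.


Formula: v = sqrt(2*g*h), A = Q/v
Velocity: v = sqrt(2 * 981 * 15) = sqrt(29430) = 171.5517 cm/s
Sprue area: A = Q / v = 369 / 171.5517 = 2.1510 cm^2

2.1510 cm^2


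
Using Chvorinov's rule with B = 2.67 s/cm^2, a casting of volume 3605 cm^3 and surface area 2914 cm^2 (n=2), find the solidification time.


Formula: t_s = B * (V/A)^n  (Chvorinov's rule, n=2)
Modulus M = V/A = 3605/2914 = 1.237131 cm
M^2 = 1.237131^2 = 1.530493 cm^2
t_s = 2.67 * 1.530493 = 4.0864 s

Final answer: 4.0864 s


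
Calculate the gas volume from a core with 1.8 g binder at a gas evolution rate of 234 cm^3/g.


Formula: V_gas = W_binder * gas_evolution_rate
V = 1.8 g * 234 cm^3/g = 421.2000 cm^3


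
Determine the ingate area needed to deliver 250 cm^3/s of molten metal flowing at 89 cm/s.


Formula: A_ingate = Q / v  (continuity equation)
A = 250 cm^3/s / 89 cm/s = 2.8090 cm^2


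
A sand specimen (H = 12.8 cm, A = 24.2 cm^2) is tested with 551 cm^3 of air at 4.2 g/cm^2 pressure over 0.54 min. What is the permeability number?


Formula: Permeability Number P = (V * H) / (p * A * t)
Numerator: V * H = 551 * 12.8 = 7052.8
Denominator: p * A * t = 4.2 * 24.2 * 0.54 = 54.8856
P = 7052.8 / 54.8856 = 128.5000

128.5000


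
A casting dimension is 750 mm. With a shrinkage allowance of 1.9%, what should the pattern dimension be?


Formula: L_pattern = L_casting * (1 + shrinkage_rate/100)
Shrinkage factor = 1 + 1.9/100 = 1.019
L_pattern = 750 mm * 1.019 = 764.2500 mm

Final answer: 764.2500 mm


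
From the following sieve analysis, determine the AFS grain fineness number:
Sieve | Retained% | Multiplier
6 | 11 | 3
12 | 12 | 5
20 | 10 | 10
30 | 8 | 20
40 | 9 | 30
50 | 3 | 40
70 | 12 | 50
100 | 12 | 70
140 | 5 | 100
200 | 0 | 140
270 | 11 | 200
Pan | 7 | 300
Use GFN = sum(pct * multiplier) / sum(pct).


Formula: GFN = sum(pct * multiplier) / sum(pct)
sum(pct * multiplier) = 6983
sum(pct) = 100
GFN = 6983 / 100 = 69.83

Answer: 69.83


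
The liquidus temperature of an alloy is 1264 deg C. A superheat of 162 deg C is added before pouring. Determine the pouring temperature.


Formula: T_pour = T_melt + Superheat
T_pour = 1264 + 162 = 1426 deg C

Answer: 1426 deg C


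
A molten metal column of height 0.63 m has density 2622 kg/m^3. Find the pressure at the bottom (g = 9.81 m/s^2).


Formula: P = rho * g * h
rho * g = 2622 * 9.81 = 25721.82 N/m^3
P = 25721.82 * 0.63 = 16204.7466 Pa

Final answer: 16204.7466 Pa


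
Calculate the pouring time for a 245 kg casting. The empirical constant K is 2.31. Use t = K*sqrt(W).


Formula: t = K * sqrt(W)
sqrt(W) = sqrt(245) = 15.65248
t = 2.31 * 15.65248 = 36.1572 s

Answer: 36.1572 s


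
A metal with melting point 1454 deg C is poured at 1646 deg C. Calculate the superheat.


Formula: Superheat = T_pour - T_melt
Superheat = 1646 - 1454 = 192 deg C


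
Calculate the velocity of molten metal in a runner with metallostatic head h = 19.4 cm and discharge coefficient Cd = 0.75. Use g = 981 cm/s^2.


Formula: v = Cd * sqrt(2 * g * h)  (Torricelli with discharge coefficient)
2*g*h = 2 * 981 * 19.4 = 38062.8 cm^2/s^2
sqrt(38062.8) = 195.09690 cm/s
v = 0.75 * 195.09690 = 146.3227 cm/s

Answer: 146.3227 cm/s


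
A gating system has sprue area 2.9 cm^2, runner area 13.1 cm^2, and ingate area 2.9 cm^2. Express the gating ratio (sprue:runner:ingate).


Sprue:Runner:Ingate = 1 : 13.1/2.9 : 2.9/2.9 = 1:4.52:1.00

Final answer: 1:4.52:1.00


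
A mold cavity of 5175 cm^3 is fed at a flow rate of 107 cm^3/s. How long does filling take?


Formula: t_fill = V_mold / Q_flow
t = 5175 cm^3 / 107 cm^3/s = 48.3645 s
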